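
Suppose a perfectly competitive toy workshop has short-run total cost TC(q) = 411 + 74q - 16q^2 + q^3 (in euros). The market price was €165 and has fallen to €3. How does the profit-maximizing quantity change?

AVC = 74 - 16q + q^2, minimized at q = 8 where min AVC = €10. MC = 74 - 32q + 3q^2.
With P = €165 above the shutdown price, P = MC gives q = 13.
At P = €3 < min AVC = €10, price no longer covers variable cost at any output, so the firm shuts down: q = 0.

Output falls from 13 to 0 (the firm shuts down)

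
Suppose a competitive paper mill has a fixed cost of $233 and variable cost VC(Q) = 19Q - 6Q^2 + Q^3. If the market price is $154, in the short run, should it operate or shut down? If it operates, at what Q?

Produce at Q = 9

From TC, MC = TC'(Q) = 19 - 12Q + 3Q^2 and AVC = VC/Q = 19 - 6Q + Q^2.
The AVC parabola has its vertex at Q = 6/2 = 3, where AVC = 19 - 6·3 + 3^2 = $10.
Because $154 ≥ $10, revenue can cover variable cost; the firm operates.
Set P = MC: 154 = 19 - 12Q + 3Q^2 → -135 - 12Q + 3Q^2 = 0. The roots are Q = -5 and Q = 9; the profit-maximizing output is on the rising part of MC, so Q* = 9.
Check: AVC at Q = 9 is $46 ≤ P, so revenue covers variable cost.
Profit = P·Q − TC = 154·9 − 647 = $739.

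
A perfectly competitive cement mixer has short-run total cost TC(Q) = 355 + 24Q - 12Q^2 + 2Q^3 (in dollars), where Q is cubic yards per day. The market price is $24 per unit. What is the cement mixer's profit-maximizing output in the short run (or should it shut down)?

From TC, MC = TC'(Q) = 24 - 24Q + 6Q^2 and AVC = VC/Q = 24 - 12Q + 2Q^2.
AVC is minimized where dAVC/dQ = -12 + 4Q = 0, at Q = 3; min AVC = 24 - 12·3 + 2·3^2 = $6.
Because $24 ≥ $6, revenue can cover variable cost; the firm operates.
P = MC gives -24Q + 6Q^2 = 0, with roots 0 and 4. Take the larger (rising MC): Q* = 4.
Check: AVC at Q = 4 is $8 ≤ P, so revenue covers variable cost.
Profit = P·Q − TC = 24·4 − 387 = -$291, a loss, but smaller than the $355 fixed cost the firm would lose by shutting down.

Produce at Q = 4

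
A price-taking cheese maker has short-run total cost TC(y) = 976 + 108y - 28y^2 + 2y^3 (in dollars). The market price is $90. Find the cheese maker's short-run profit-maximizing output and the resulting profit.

Profit = -$328 at y = 9

AVC = 108 - 28y + 2y^2; min AVC = $10 at y = 7. Since P = $90 ≥ min AVC, the firm produces.
MC = 108 - 56y + 6y^2. Setting P = MC and taking the root on the rising branch gives y* = 9.
TR = 90·9 = 810. TC = 976 + 162 = 1138. Profit = 810 − 1138 = -$328.
Shutting down would mean losing the fixed cost of $976, so operating at a loss of $328 is better by $648.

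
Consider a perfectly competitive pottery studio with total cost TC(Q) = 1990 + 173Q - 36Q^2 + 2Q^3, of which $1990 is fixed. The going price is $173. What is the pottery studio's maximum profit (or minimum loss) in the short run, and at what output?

AVC = 173 - 36Q + 2Q^2; min AVC = $11 at Q = 9. Since P = $173 ≥ min AVC, the firm produces.
MC = 173 - 72Q + 6Q^2. Setting P = MC and taking the root on the rising branch gives Q* = 12.
TR = 173·12 = 2076. TC = 1990 + 348 = 2338. Profit = 2076 − 2338 = -$262.
That loss of $262 beats the $1990 the firm would lose by shutting down; producing recovers $1728 of fixed cost.

Profit = -$262 at Q = 12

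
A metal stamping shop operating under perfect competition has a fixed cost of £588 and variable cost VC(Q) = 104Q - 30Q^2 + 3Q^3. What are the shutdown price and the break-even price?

Shutdown price = £29; break-even price = £125

Shutdown price = min AVC. AVC = 104 - 30Q + 3Q^2, with vertex at Q = 5 and minimum £29.
ATC = 588/Q + 104 - 30Q + 3Q^2. Setting dATC/dQ = −588/Q^2 − 30 + 6Q = 0 gives Q = 7 (since 6·7^3 − 30·7^2 = 588).
min ATC = 588/7 + 104 − 30·7 + 3·7^2 = £125. That is the break-even price.
Between these two prices the firm operates at a loss; above £125 it earns a profit.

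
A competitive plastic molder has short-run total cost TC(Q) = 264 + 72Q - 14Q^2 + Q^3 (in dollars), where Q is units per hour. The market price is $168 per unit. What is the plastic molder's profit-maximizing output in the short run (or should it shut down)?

Produce at Q = 12

Variable cost is VC = 72Q - 14Q^2 + Q^3, so AVC = VC/Q = 72 - 14Q + Q^2 and MC = dTC/dQ = 72 - 28Q + 3Q^2.
AVC is minimized where dAVC/dQ = -14 + 2Q = 0, at Q = 7; min AVC = 72 - 14·7 + 7^2 = $23.
P = $168 exceeds min AVC = $23, so the firm stays open.
Solving P = MC: -96 - 28Q + 3Q^2 = 0 ⇒ Q = -8/3 or 12. On the upward-sloping branch, Q* = 12.
Check: AVC at Q = 12 is $48 ≤ P, so revenue covers variable cost.
Profit = P·Q − TC = 168·12 − 840 = $1176.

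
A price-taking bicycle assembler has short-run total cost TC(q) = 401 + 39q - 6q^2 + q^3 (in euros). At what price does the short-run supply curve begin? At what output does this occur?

The firm shuts down when price falls below the minimum of average variable cost. AVC = VC/q = 39 - 6q + q^2.
At the minimum of AVC, MC = AVC. MC = 39 - 12q + 3q^2; setting MC = AVC gives 2q^2 - 6q = 0, so q = 3. min AVC = 30.
The firm shuts down for any P below €30.

€30 per unit, at q = 3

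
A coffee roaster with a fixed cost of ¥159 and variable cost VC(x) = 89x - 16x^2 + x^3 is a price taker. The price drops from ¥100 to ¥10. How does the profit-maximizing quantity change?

Output falls from 11 to 0 (the firm shuts down)

MC = 89 - 32x + 3x^2; the shutdown threshold is min AVC = ¥25 (at x = 8).
With P = ¥100 above the shutdown price, P = MC gives x = 11.
At P = ¥10 < min AVC = ¥25, price no longer covers variable cost at any output, so the firm shuts down: x = 0.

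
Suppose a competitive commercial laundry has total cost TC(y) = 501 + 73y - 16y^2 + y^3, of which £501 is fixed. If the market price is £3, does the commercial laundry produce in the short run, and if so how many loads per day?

Shut down

Strip out fixed cost: VC = 73y - 16y^2 + y^3. Then AVC = 73 - 16y + y^2 and MC = 73 - 32y + 3y^2.
AVC hits its minimum where MC = AVC, at y = 8, giving min AVC = 73 - 16·8 + 8^2 = £9.
P = £3 lies below min AVC = £9; no output level covers variable cost.
Best response: produce nothing and absorb the £501 fixed cost.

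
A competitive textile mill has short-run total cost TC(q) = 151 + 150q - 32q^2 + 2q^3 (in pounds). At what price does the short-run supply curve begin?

The firm shuts down when price falls below the minimum of average variable cost. AVC = VC/q = 150 - 32q + 2q^2.
At the minimum of AVC, MC = AVC. MC = 150 - 64q + 6q^2; setting MC = AVC gives 4q^2 - 32q = 0, so q = 8. min AVC = 22.
So the shutdown price is £22.

£22 per unit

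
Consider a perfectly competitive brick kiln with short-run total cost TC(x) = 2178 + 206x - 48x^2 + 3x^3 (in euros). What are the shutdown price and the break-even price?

AVC = 206 - 48x + 3x^2; minimized at x = 8, giving min AVC = €14. That is the shutdown price.
ATC = 2178/x + 206 - 48x + 3x^2. Setting dATC/dx = −2178/x^2 − 48 + 6x = 0 gives x = 11 (since 6·11^3 − 48·11^2 = 2178).
min ATC = 2178/11 + 206 − 48·11 + 3·11^2 = €239. That is the break-even price.
For €14 ≤ P < €239 the firm produces at a loss; below €14 it shuts down.

Shutdown price = €14; break-even price = €239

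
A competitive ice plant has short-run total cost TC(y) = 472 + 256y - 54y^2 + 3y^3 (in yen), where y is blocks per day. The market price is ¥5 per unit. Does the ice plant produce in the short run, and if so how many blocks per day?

Shut down

Variable cost is VC = 256y - 54y^2 + 3y^3, so AVC = VC/y = 256 - 54y + 3y^2 and MC = dTC/dy = 256 - 108y + 9y^2.
The AVC parabola has its vertex at y = 54/6 = 9, where AVC = 256 - 54·9 + 3·9^2 = ¥13.
Since P = ¥5 < min AVC = ¥13, price fails to cover variable cost at any output.
Best response: produce nothing and absorb the ¥472 fixed cost.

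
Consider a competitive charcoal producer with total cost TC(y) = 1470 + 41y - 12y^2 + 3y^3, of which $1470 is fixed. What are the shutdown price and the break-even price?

Shutdown price = min AVC. AVC = 41 - 12y + 3y^2, with vertex at y = 2 and minimum $29.
ATC = 1470/y + 41 - 12y + 3y^2. Setting dATC/dy = −1470/y^2 − 12 + 6y = 0 gives y = 7 (since 6·7^3 − 12·7^2 = 1470).
min ATC = 1470/7 + 41 − 12·7 + 3·7^2 = $314. That is the break-even price.
For $29 ≤ P < $314 the firm produces at a loss; below $29 it shuts down.

Shutdown price = $29; break-even price = $314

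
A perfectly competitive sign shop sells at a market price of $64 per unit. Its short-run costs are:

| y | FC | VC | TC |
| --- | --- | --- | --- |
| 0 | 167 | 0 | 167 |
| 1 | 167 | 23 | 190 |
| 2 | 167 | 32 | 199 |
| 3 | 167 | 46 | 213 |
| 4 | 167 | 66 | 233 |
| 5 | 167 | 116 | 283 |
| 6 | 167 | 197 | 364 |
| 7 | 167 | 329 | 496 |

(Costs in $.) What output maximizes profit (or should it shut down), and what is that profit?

Profit at each row (π = 64y − TC): y=0: -167; y=1: -126; y=2: -71; y=3: -21; y=4: 23; y=5: 37; y=6: 20; y=7: -48.
Profit is maximized at y = 5. AVC there is 116/5 = $23.20 ≤ P, so producing beats shutting down (which would give -$167).

y = 5; profit = $37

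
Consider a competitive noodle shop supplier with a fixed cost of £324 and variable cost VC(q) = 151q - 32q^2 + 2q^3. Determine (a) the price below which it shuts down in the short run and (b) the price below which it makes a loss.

Shutdown price = £23; break-even price = £61

AVC = 151 - 32q + 2q^2; minimized at q = 8, giving min AVC = £23. That is the shutdown price.
ATC = 324/q + 151 - 32q + 2q^2. Setting dATC/dq = −324/q^2 − 32 + 4q = 0 gives q = 9 (since 4·9^3 − 32·9^2 = 324).
min ATC = 324/9 + 151 − 32·9 + 2·9^2 = £61. That is the break-even price.
For £23 ≤ P < £61 the firm produces at a loss; below £23 it shuts down.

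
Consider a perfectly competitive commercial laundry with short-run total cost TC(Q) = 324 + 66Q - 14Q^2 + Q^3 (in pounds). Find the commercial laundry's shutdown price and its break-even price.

AVC = 66 - 14Q + Q^2; minimized at Q = 7, giving min AVC = £17. That is the shutdown price.
ATC = 324/Q + 66 - 14Q + Q^2. Setting dATC/dQ = −324/Q^2 − 14 + 2Q = 0 gives Q = 9 (since 2·9^3 − 14·9^2 = 324).
min ATC = 324/9 + 66 − 14·9 + 9^2 = £57. That is the break-even price.
For £17 ≤ P < £57 the firm produces at a loss; below £17 it shuts down.

Shutdown price = £17; break-even price = £57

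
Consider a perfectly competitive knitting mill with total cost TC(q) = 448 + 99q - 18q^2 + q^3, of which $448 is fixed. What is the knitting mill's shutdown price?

Short-run supply begins at min AVC. From VC = 99q - 18q^2 + q^3, AVC = 99 - 18q + q^2.
dAVC/dq = -18 + 2q = 0 gives q = 9. min AVC = 99 - 18·9 + 9^2 = 18.
For P < $18 the firm produces nothing.

$18 per unit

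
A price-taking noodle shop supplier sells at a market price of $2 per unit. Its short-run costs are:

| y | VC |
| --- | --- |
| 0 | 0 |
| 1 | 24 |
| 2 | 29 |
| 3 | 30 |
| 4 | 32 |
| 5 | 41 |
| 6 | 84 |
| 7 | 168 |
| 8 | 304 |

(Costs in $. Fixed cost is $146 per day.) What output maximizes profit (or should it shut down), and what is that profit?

y = 0 (shut down); profit = -$146

Profit at each row (π = 2y − TC): y=0: -146; y=1: -168; y=2: -171; y=3: -170; y=4: -170; y=5: -177; y=6: -218; y=7: -300; y=8: -434.
Profit is highest at y = 0. Equivalently, the lowest AVC in the table is 32/4 ≈ $8 at y = 4, and P = $2 falls below it — price never covers variable cost, so the firm shuts down and loses only its fixed cost.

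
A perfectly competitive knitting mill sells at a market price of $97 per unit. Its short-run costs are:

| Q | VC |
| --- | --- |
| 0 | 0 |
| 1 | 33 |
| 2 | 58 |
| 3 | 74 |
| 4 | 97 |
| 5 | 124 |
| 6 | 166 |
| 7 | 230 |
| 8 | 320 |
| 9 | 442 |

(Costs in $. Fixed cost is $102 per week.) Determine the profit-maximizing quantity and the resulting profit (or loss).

Q = 8; profit = $354

Compute π = P·Q − TC at each output: Q=0: -102; Q=1: -38; Q=2: 34; Q=3: 115; Q=4: 189; Q=5: 259; Q=6: 314; Q=7: 347; Q=8: 354; Q=9: 329.
Profit is maximized at Q = 8. AVC there is 320/8 = $40 ≤ P, so producing beats shutting down (which would give -$102).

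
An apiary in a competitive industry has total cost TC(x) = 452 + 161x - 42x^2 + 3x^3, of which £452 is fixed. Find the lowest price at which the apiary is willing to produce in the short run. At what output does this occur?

£14 per unit, at x = 7

The firm shuts down when price falls below the minimum of average variable cost. AVC = VC/x = 161 - 42x + 3x^2.
At the minimum of AVC, MC = AVC. MC = 161 - 84x + 9x^2; setting MC = AVC gives 6x^2 - 42x = 0, so x = 7. min AVC = 14.
The firm shuts down for any P below £14.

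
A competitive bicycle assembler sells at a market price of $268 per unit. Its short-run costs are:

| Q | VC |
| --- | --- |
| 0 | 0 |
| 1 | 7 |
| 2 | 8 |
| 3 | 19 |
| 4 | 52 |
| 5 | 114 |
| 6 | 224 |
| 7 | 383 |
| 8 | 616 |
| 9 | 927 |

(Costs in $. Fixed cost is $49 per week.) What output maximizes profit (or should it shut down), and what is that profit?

Q = 8; profit = $1479

Tabulate TR − TC: Q=0: -49; Q=1: 212; Q=2: 479; Q=3: 736; Q=4: 971; Q=5: 1177; Q=6: 1335; Q=7: 1444; Q=8: 1479; Q=9: 1436.
Profit is maximized at Q = 8. AVC there is 616/8 = $77 ≤ P, so producing beats shutting down (which would give -$49).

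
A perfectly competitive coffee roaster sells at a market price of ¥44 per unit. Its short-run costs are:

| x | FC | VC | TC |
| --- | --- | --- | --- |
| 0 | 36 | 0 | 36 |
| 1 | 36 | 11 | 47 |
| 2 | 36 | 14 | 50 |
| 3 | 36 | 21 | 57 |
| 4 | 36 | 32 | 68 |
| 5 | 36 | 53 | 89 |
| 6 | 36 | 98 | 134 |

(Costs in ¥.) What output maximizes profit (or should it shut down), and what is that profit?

x = 5; profit = ¥131

Tabulate TR − TC: x=0: -36; x=1: -3; x=2: 38; x=3: 75; x=4: 108; x=5: 131; x=6: 130.
Profit is maximized at x = 5. AVC there is 53/5 = ¥10.60 ≤ P, so producing beats shutting down (which would give -¥36).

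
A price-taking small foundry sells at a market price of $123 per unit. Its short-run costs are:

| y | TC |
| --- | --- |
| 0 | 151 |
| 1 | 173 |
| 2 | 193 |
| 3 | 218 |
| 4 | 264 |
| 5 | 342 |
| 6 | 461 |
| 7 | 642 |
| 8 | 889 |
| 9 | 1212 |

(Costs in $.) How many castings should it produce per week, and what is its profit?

y = 6; profit = $277

Compute π = P·y − TC at each output: y=0: -151; y=1: -50; y=2: 53; y=3: 151; y=4: 228; y=5: 273; y=6: 277; y=7: 219; y=8: 95; y=9: -105.
Profit is maximized at y = 6. AVC there is 310/6 = $51.67 ≤ P, so producing beats shutting down (which would give -$151).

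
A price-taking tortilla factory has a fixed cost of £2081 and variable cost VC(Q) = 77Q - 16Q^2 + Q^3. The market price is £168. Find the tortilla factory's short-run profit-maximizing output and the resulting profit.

AVC = 77 - 16Q + Q^2; min AVC = £13 at Q = 8. Since P = £168 ≥ min AVC, the firm produces.
MC = 77 - 32Q + 3Q^2. Setting P = MC and taking the root on the rising branch gives Q* = 13.
TR = 168·13 = 2184. TC = 2081 + 494 = 2575. Profit = 2184 − 2575 = -£391.
By producing, the firm covers all variable cost plus £1690 of fixed cost; shutting down would lose the full £2081.

Profit = -£391 at Q = 13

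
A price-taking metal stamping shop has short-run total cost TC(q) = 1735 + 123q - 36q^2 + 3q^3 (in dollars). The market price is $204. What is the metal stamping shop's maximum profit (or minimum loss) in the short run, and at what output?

Profit = -$277 at q = 9

AVC = 123 - 36q + 3q^2 has its minimum $15 at q = 6; price $204 clears that bar, so the firm operates.
With MC = 123 - 72q + 9q^2, P = MC on the upward-sloping part at q* = 9.
TR = 204·9 = 1836. TC = 1735 + 378 = 2113. Profit = 1836 − 2113 = -$277.
Shutting down would mean losing the fixed cost of $1735, so operating at a loss of $277 is better by $1458.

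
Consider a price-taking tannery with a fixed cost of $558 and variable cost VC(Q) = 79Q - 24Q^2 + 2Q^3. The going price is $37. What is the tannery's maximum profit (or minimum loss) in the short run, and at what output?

AVC = 79 - 24Q + 2Q^2; min AVC = $7 at Q = 6. Since P = $37 ≥ min AVC, the firm produces.
With MC = 79 - 48Q + 6Q^2, P = MC on the upward-sloping part at Q* = 7.
TR = 37·7 = 259. TC = 558 + 63 = 621. Profit = 259 − 621 = -$362.
By producing, the firm covers all variable cost plus $196 of fixed cost; shutting down would lose the full $558.

Profit = -$362 at Q = 7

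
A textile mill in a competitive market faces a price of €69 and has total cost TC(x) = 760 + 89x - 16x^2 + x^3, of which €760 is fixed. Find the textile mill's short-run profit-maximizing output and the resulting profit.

AVC = 89 - 16x + x^2 has its minimum €25 at x = 8; price €69 clears that bar, so the firm operates.
MC = 89 - 32x + 3x^2. Setting P = MC and taking the root on the rising branch gives x* = 10.
TR = 69·10 = 690. TC = 760 + 290 = 1050. Profit = 690 − 1050 = -€360.
By producing, the firm covers all variable cost plus €400 of fixed cost; shutting down would lose the full €760.

Profit = -€360 at x = 10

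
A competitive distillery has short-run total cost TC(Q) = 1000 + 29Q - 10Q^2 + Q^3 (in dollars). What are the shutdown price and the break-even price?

Shutdown price = $4; break-even price = $129

AVC = 29 - 10Q + Q^2; minimized at Q = 5, giving min AVC = $4. That is the shutdown price.
ATC = 1000/Q + 29 - 10Q + Q^2. Setting dATC/dQ = −1000/Q^2 − 10 + 2Q = 0 gives Q = 10 (since 2·10^3 − 10·10^2 = 1000).
min ATC = 1000/10 + 29 − 10·10 + 10^2 = $129. That is the break-even price.
Between these two prices the firm operates at a loss; above $129 it earns a profit.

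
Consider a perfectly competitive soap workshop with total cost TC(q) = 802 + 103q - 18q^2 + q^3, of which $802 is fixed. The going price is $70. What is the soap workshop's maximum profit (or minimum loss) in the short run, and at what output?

AVC = 103 - 18q + q^2 has its minimum $22 at q = 9; price $70 clears that bar, so the firm operates.
With MC = 103 - 36q + 3q^2, P = MC on the upward-sloping part at q* = 11.
TR = 70·11 = 770. TC = 802 + 286 = 1088. Profit = 770 − 1088 = -$318.
That loss of $318 beats the $802 the firm would lose by shutting down; producing recovers $484 of fixed cost.

Profit = -$318 at q = 11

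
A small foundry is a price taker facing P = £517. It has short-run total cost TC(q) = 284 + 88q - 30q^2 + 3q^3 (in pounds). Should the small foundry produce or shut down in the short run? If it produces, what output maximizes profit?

Strip out fixed cost: VC = 88q - 30q^2 + 3q^3. Then AVC = 88 - 30q + 3q^2 and MC = 88 - 60q + 9q^2.
The AVC parabola has its vertex at q = 30/6 = 5, where AVC = 88 - 30·5 + 3·5^2 = £13.
P = £517 exceeds min AVC = £13, so the firm stays open.
Set P = MC: 517 = 88 - 60q + 9q^2 → -429 - 60q + 9q^2 = 0. The roots are q = -13/3 and q = 11; the profit-maximizing output is on the rising part of MC, so q* = 11.
Check: AVC at q = 11 is £121 ≤ P, so revenue covers variable cost.
Profit = P·q − TC = 517·11 − 1615 = £4072.

Produce at q = 11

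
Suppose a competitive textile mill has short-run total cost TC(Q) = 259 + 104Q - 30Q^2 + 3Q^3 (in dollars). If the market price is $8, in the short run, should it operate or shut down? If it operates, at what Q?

From TC, MC = TC'(Q) = 104 - 60Q + 9Q^2 and AVC = VC/Q = 104 - 30Q + 3Q^2.
AVC is minimized where dAVC/dQ = -30 + 6Q = 0, at Q = 5; min AVC = 104 - 30·5 + 3·5^2 = $29.
P = $8 lies below min AVC = $29; no output level covers variable cost.
Best response: produce nothing and absorb the $259 fixed cost.

Shut down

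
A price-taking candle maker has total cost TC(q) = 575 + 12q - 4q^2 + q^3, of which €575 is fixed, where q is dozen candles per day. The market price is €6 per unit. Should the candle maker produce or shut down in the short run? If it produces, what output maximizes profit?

Variable cost is VC = 12q - 4q^2 + q^3, so AVC = VC/q = 12 - 4q + q^2 and MC = dTC/dq = 12 - 8q + 3q^2.
The AVC parabola has its vertex at q = 4/2 = 2, where AVC = 12 - 4·2 + 2^2 = €8.
P = €6 lies below min AVC = €8; no output level covers variable cost.
Shutting down limits the loss to fixed cost, €575.

Shut down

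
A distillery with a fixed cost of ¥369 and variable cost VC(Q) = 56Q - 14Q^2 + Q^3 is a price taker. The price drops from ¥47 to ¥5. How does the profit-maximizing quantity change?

Output falls from 9 to 0 (the firm shuts down)

AVC = 56 - 14Q + Q^2, minimized at Q = 7 where min AVC = ¥7. MC = 56 - 28Q + 3Q^2.
With P = ¥47 above the shutdown price, P = MC gives Q = 9.
At P = ¥5 < min AVC = ¥7, price no longer covers variable cost at any output, so the firm shuts down: Q = 0.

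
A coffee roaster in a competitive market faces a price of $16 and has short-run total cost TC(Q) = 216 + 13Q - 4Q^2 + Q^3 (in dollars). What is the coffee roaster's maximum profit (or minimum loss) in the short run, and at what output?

Profit = -$198 at Q = 3

AVC = 13 - 4Q + Q^2 has its minimum $9 at Q = 2; price $16 clears that bar, so the firm operates.
With MC = 13 - 8Q + 3Q^2, P = MC on the upward-sloping part at Q* = 3.
TR = 16·3 = 48. TC = 216 + 30 = 246. Profit = 48 − 246 = -$198.
Shutting down would mean losing the fixed cost of $216, so operating at a loss of $198 is better by $18.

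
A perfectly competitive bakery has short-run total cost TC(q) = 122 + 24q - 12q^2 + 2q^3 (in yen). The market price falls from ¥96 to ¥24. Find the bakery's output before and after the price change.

AVC = 24 - 12q + 2q^2, minimized at q = 3 where min AVC = ¥6. MC = 24 - 24q + 6q^2.
With P = ¥96 above the shutdown price, P = MC gives q = 6.
At P = ¥24 ≥ min AVC, set P = MC: q = 4. The firm stays open but cuts output.

Output falls from 6 to 4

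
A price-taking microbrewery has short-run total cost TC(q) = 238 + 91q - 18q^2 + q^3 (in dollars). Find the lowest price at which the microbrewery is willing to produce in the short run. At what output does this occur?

$10 per unit, at q = 9

The shutdown price is the minimum of AVC. VC = 91q - 18q^2 + q^3, so AVC = 91 - 18q + q^2.
At the minimum of AVC, MC = AVC. MC = 91 - 36q + 3q^2; setting MC = AVC gives 2q^2 - 18q = 0, so q = 9. min AVC = 10.
The firm shuts down for any P below $10.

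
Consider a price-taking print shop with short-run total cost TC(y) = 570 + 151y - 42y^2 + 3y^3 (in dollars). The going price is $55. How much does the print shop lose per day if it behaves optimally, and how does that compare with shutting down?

Profit = -$186 at y = 8

AVC = 151 - 42y + 3y^2 has its minimum $4 at y = 7; price $55 clears that bar, so the firm operates.
With MC = 151 - 84y + 9y^2, P = MC on the upward-sloping part at y* = 8.
TR = 55·8 = 440. TC = 570 + 56 = 626. Profit = 440 − 626 = -$186.
By producing, the firm covers all variable cost plus $384 of fixed cost; shutting down would lose the full $570.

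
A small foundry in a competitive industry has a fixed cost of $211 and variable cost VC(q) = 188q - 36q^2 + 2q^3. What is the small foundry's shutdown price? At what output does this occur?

The firm shuts down when price falls below the minimum of average variable cost. AVC = VC/q = 188 - 36q + 2q^2.
dAVC/dq = -36 + 4q = 0 gives q = 9. min AVC = 188 - 36·9 + 2·9^2 = 26.
The firm shuts down for any P below $26.

$26 per unit, at q = 9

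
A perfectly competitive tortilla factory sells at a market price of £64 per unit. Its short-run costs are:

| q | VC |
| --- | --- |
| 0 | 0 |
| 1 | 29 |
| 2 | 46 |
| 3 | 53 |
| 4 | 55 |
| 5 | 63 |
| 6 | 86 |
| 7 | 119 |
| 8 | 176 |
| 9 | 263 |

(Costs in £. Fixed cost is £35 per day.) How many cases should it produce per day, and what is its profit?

q = 8; profit = £301

Compute π = P·q − TC at each output: q=0: -35; q=1: 0; q=2: 47; q=3: 104; q=4: 166; q=5: 222; q=6: 263; q=7: 294; q=8: 301; q=9: 278.
Profit is maximized at q = 8. AVC there is 176/8 = £22 ≤ P, so producing beats shutting down (which would give -£35).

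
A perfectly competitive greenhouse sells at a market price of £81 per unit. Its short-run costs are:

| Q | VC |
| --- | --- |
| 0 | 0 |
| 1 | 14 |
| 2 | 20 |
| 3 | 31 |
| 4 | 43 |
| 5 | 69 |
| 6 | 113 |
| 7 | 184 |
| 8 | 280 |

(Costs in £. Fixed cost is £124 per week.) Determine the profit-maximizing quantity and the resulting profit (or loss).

Q = 7; profit = £259

Profit at each row (π = 81Q − TC): Q=0: -124; Q=1: -57; Q=2: 18; Q=3: 88; Q=4: 157; Q=5: 212; Q=6: 249; Q=7: 259; Q=8: 244.
Profit is maximized at Q = 7. AVC there is 184/7 = £26.29 ≤ P, so producing beats shutting down (which would give -£124).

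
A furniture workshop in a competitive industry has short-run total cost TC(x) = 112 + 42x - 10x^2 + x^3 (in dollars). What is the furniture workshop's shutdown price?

$17 per unit

Short-run supply begins at min AVC. From VC = 42x - 10x^2 + x^3, AVC = 42 - 10x + x^2.
dAVC/dx = -10 + 2x = 0 gives x = 5. min AVC = 42 - 10·5 + 5^2 = 17.
For P < $17 the firm produces nothing.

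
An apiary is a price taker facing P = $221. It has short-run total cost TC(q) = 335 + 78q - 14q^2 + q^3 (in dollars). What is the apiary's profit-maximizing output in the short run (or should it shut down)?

Strip out fixed cost: VC = 78q - 14q^2 + q^3. Then AVC = 78 - 14q + q^2 and MC = 78 - 28q + 3q^2.
The AVC parabola has its vertex at q = 14/2 = 7, where AVC = 78 - 14·7 + 7^2 = $29.
Because $221 ≥ $29, revenue can cover variable cost; the firm operates.
Solving P = MC: -143 - 28q + 3q^2 = 0 ⇒ q = -11/3 or 13. On the upward-sloping branch, q* = 13.
Check: AVC at q = 13 is $65 ≤ P, so revenue covers variable cost.
Profit = P·q − TC = 221·13 − 1180 = $1693.

Produce at q = 13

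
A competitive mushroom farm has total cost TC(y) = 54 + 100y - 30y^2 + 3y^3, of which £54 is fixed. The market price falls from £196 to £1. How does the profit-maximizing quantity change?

Output falls from 8 to 0 (the firm shuts down)

MC = 100 - 60y + 9y^2; the shutdown threshold is min AVC = £25 (at y = 5).
At P = £196 ≥ min AVC, set P = MC on the rising branch: y = 8.
At P = £1 < min AVC = £25, price no longer covers variable cost at any output, so the firm shuts down: y = 0.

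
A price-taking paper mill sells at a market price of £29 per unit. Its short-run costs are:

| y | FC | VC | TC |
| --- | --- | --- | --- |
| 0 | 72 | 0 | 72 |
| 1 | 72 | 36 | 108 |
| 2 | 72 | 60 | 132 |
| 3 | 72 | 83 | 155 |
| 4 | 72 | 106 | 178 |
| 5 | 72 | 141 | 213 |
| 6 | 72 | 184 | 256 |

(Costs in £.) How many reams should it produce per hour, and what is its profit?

Tabulate TR − TC: y=0: -72; y=1: -79; y=2: -74; y=3: -68; y=4: -62; y=5: -68; y=6: -82.
Profit is maximized at y = 4. AVC there is 106/4 = £26.50 ≤ P, so producing beats shutting down (which would give -£72).

y = 4; profit = -£62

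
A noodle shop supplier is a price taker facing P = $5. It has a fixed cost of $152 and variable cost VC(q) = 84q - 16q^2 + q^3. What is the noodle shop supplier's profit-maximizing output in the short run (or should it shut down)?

Shut down

Strip out fixed cost: VC = 84q - 16q^2 + q^3. Then AVC = 84 - 16q + q^2 and MC = 84 - 32q + 3q^2.
The AVC parabola has its vertex at q = 16/2 = 8, where AVC = 84 - 16·8 + 8^2 = $20.
With P < min AVC ($5 < $20), every unit sold adds to the loss.
The firm minimizes its loss by shutting down and losing only its fixed cost of $152.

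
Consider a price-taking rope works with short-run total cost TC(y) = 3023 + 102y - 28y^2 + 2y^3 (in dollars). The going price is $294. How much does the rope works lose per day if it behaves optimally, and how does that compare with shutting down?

Profit = -$143 at y = 12

AVC = 102 - 28y + 2y^2; min AVC = $4 at y = 7. Since P = $294 ≥ min AVC, the firm produces.
MC = 102 - 56y + 6y^2. Setting P = MC and taking the root on the rising branch gives y* = 12.
TR = 294·12 = 3528. TC = 3023 + 648 = 3671. Profit = 3528 − 3671 = -$143.
That loss of $143 beats the $3023 the firm would lose by shutting down; producing recovers $2880 of fixed cost.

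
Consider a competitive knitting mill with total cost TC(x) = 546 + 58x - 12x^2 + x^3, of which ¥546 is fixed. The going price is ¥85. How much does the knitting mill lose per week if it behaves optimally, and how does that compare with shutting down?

AVC = 58 - 12x + x^2; min AVC = ¥22 at x = 6. Since P = ¥85 ≥ min AVC, the firm produces.
With MC = 58 - 24x + 3x^2, P = MC on the upward-sloping part at x* = 9.
TR = 85·9 = 765. TC = 546 + 279 = 825. Profit = 765 − 825 = -¥60.
By producing, the firm covers all variable cost plus ¥486 of fixed cost; shutting down would lose the full ¥546.

Profit = -¥60 at x = 9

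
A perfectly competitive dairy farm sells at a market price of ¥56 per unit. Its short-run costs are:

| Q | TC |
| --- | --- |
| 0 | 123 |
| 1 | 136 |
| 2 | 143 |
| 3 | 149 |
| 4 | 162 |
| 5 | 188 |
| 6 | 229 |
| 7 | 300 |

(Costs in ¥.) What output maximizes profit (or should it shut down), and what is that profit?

Q = 6; profit = ¥107

Profit at each row (π = 56Q − TC): Q=0: -123; Q=1: -80; Q=2: -31; Q=3: 19; Q=4: 62; Q=5: 92; Q=6: 107; Q=7: 92.
Profit is maximized at Q = 6. AVC there is 106/6 = ¥17.67 ≤ P, so producing beats shutting down (which would give -¥123).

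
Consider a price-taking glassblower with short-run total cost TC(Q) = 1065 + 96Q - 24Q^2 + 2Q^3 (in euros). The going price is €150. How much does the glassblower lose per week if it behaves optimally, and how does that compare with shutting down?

Profit = -€93 at Q = 9

AVC = 96 - 24Q + 2Q^2; min AVC = €24 at Q = 6. Since P = €150 ≥ min AVC, the firm produces.
With MC = 96 - 48Q + 6Q^2, P = MC on the upward-sloping part at Q* = 9.
TR = 150·9 = 1350. TC = 1065 + 378 = 1443. Profit = 1350 − 1443 = -€93.
That loss of €93 beats the €1065 the firm would lose by shutting down; producing recovers €972 of fixed cost.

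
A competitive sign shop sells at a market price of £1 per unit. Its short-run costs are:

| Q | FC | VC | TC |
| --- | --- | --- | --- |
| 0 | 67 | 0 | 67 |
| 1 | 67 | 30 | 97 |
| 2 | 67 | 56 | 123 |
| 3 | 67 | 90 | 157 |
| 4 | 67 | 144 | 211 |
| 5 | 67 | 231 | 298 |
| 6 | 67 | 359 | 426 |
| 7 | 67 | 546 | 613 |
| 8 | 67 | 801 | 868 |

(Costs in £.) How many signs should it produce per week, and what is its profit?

Tabulate TR − TC: Q=0: -67; Q=1: -96; Q=2: -121; Q=3: -154; Q=4: -207; Q=5: -293; Q=6: -420; Q=7: -606; Q=8: -860.
Profit is highest at Q = 0. Equivalently, the lowest AVC in the table is 56/2 ≈ £28 at Q = 2, and P = £1 falls below it — price never covers variable cost, so the firm shuts down and loses only its fixed cost.

Q = 0 (shut down); profit = -£67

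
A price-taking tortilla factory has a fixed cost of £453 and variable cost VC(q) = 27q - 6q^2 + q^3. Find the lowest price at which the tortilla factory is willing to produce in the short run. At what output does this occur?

The shutdown price is the minimum of AVC. VC = 27q - 6q^2 + q^3, so AVC = 27 - 6q + q^2.
At the minimum of AVC, MC = AVC. MC = 27 - 12q + 3q^2; setting MC = AVC gives 2q^2 - 6q = 0, so q = 3. min AVC = 18.
The firm shuts down for any P below £18.

£18 per unit, at q = 3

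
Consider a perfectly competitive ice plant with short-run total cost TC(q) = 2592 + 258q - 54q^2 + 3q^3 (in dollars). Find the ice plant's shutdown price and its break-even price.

Shutdown price = min AVC. AVC = 258 - 54q + 3q^2, with vertex at q = 9 and minimum $15.
ATC = 2592/q + 258 - 54q + 3q^2. Setting dATC/dq = −2592/q^2 − 54 + 6q = 0 gives q = 12 (since 6·12^3 − 54·12^2 = 2592).
min ATC = 2592/12 + 258 − 54·12 + 3·12^2 = $258. That is the break-even price.
Between these two prices the firm operates at a loss; above $258 it earns a profit.

Shutdown price = $15; break-even price = $258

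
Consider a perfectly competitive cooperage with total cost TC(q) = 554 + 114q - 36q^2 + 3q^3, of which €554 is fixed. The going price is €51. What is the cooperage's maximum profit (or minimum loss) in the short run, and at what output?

AVC = 114 - 36q + 3q^2 has its minimum €6 at q = 6; price €51 clears that bar, so the firm operates.
With MC = 114 - 72q + 9q^2, P = MC on the upward-sloping part at q* = 7.
TR = 51·7 = 357. TC = 554 + 63 = 617. Profit = 357 − 617 = -€260.
Shutting down would mean losing the fixed cost of €554, so operating at a loss of €260 is better by €294.

Profit = -€260 at q = 7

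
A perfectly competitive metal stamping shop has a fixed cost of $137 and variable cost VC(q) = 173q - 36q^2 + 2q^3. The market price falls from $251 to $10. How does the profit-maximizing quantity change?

Output falls from 13 to 0 (the firm shuts down)

MC = 173 - 72q + 6q^2; the shutdown threshold is min AVC = $11 (at q = 9).
At P = $251 ≥ min AVC, set P = MC on the rising branch: q = 13.
At P = $10 < min AVC = $11, price no longer covers variable cost at any output, so the firm shuts down: q = 0.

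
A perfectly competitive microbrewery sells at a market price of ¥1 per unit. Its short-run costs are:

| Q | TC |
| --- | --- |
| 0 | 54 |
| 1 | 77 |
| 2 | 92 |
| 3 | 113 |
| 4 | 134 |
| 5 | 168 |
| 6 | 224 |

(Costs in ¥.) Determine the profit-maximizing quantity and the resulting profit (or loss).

Profit at each row (π = 1Q − TC): Q=0: -54; Q=1: -76; Q=2: -90; Q=3: -110; Q=4: -130; Q=5: -163; Q=6: -218.
Profit is highest at Q = 0. Equivalently, the lowest AVC in the table is 38/2 ≈ ¥19 at Q = 2, and P = ¥1 falls below it — price never covers variable cost, so the firm shuts down and loses only its fixed cost.

Q = 0 (shut down); profit = -¥54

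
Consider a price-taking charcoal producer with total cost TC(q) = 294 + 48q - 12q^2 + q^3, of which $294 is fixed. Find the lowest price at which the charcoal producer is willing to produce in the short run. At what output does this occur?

$12 per unit, at q = 6

The shutdown price is the minimum of AVC. VC = 48q - 12q^2 + q^3, so AVC = 48 - 12q + q^2.
At the minimum of AVC, MC = AVC. MC = 48 - 24q + 3q^2; setting MC = AVC gives 2q^2 - 12q = 0, so q = 6. min AVC = 12.
So the shutdown price is $12.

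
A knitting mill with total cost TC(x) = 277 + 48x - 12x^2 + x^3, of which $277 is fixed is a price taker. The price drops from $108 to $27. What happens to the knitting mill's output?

MC = 48 - 24x + 3x^2; the shutdown threshold is min AVC = $12 (at x = 6).
At P = $108 ≥ min AVC, set P = MC on the rising branch: x = 10.
At P = $27 ≥ min AVC, set P = MC: x = 7. The firm stays open but cuts output.

Output falls from 10 to 7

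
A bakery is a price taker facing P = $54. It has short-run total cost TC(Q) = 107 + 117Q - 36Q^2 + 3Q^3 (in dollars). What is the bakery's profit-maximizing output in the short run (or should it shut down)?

Variable cost is VC = 117Q - 36Q^2 + 3Q^3, so AVC = VC/Q = 117 - 36Q + 3Q^2 and MC = dTC/dQ = 117 - 72Q + 9Q^2.
The AVC parabola has its vertex at Q = 36/6 = 6, where AVC = 117 - 36·6 + 3·6^2 = $9.
Because $54 ≥ $9, revenue can cover variable cost; the firm operates.
Set P = MC: 54 = 117 - 72Q + 9Q^2 → 63 - 72Q + 9Q^2 = 0. The roots are Q = 1 and Q = 7; the profit-maximizing output is on the rising part of MC, so Q* = 7.
Check: AVC at Q = 7 is $12 ≤ P, so revenue covers variable cost.
Profit = P·Q − TC = 54·7 − 191 = $187.

Produce at Q = 7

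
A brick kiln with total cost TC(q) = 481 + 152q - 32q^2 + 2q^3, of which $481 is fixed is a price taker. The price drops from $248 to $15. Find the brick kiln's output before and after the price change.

AVC = 152 - 32q + 2q^2, minimized at q = 8 where min AVC = $24. MC = 152 - 64q + 6q^2.
At P = $248 ≥ min AVC, set P = MC on the rising branch: q = 12.
At P = $15 < min AVC = $24, price no longer covers variable cost at any output, so the firm shuts down: q = 0.

Output falls from 12 to 0 (the firm shuts down)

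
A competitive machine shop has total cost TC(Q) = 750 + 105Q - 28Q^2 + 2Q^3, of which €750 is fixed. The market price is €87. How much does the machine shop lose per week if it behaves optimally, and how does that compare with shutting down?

AVC = 105 - 28Q + 2Q^2 has its minimum €7 at Q = 7; price €87 clears that bar, so the firm operates.
With MC = 105 - 56Q + 6Q^2, P = MC on the upward-sloping part at Q* = 9.
TR = 87·9 = 783. TC = 750 + 135 = 885. Profit = 783 − 885 = -€102.
By producing, the firm covers all variable cost plus €648 of fixed cost; shutting down would lose the full €750.

Profit = -€102 at Q = 9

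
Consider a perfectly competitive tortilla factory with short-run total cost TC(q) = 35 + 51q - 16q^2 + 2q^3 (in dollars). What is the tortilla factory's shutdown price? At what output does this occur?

Short-run supply begins at min AVC. From VC = 51q - 16q^2 + 2q^3, AVC = 51 - 16q + 2q^2.
dAVC/dq = -16 + 4q = 0 gives q = 4. min AVC = 51 - 16·4 + 2·4^2 = 19.
The firm shuts down for any P below $19.

$19 per unit, at q = 4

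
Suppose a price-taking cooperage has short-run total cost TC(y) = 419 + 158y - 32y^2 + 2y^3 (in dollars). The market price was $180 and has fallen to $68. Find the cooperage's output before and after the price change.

Output falls from 11 to 9

AVC = 158 - 32y + 2y^2, minimized at y = 8 where min AVC = $30. MC = 158 - 64y + 6y^2.
At P = $180 ≥ min AVC, set P = MC on the rising branch: y = 11.
At P = $68 ≥ min AVC, set P = MC: y = 9. The firm stays open but cuts output.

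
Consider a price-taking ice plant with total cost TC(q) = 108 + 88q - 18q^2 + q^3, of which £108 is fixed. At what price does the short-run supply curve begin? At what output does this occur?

£7 per unit, at q = 9

The shutdown price is the minimum of AVC. VC = 88q - 18q^2 + q^3, so AVC = 88 - 18q + q^2.
At the minimum of AVC, MC = AVC. MC = 88 - 36q + 3q^2; setting MC = AVC gives 2q^2 - 18q = 0, so q = 9. min AVC = 7.
So the shutdown price is £7.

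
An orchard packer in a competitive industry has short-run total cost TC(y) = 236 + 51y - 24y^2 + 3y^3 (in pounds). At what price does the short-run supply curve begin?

The shutdown price is the minimum of AVC. VC = 51y - 24y^2 + 3y^3, so AVC = 51 - 24y + 3y^2.
dAVC/dy = -24 + 6y = 0 gives y = 4. min AVC = 51 - 24·4 + 3·4^2 = 3.
For P < £3 the firm produces nothing.

£3 per unit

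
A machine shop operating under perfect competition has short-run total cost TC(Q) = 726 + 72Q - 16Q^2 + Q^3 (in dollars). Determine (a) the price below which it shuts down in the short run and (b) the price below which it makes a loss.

Shutdown price = $8; break-even price = $83

AVC = 72 - 16Q + Q^2; minimized at Q = 8, giving min AVC = $8. That is the shutdown price.
ATC = 726/Q + 72 - 16Q + Q^2. Setting dATC/dQ = −726/Q^2 − 16 + 2Q = 0 gives Q = 11 (since 2·11^3 − 16·11^2 = 726).
min ATC = 726/11 + 72 − 16·11 + 11^2 = $83. That is the break-even price.
For $8 ≤ P < $83 the firm produces at a loss; below $8 it shuts down.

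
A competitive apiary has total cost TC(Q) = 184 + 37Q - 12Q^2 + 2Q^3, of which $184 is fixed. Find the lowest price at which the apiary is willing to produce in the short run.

$19 per unit

Short-run supply begins at min AVC. From VC = 37Q - 12Q^2 + 2Q^3, AVC = 37 - 12Q + 2Q^2.
At the minimum of AVC, MC = AVC. MC = 37 - 24Q + 6Q^2; setting MC = AVC gives 4Q^2 - 12Q = 0, so Q = 3. min AVC = 19.
For P < $19 the firm produces nothing.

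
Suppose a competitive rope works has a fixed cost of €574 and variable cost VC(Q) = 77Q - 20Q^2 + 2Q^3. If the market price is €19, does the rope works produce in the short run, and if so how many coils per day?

Strip out fixed cost: VC = 77Q - 20Q^2 + 2Q^3. Then AVC = 77 - 20Q + 2Q^2 and MC = 77 - 40Q + 6Q^2.
AVC hits its minimum where MC = AVC, at Q = 5, giving min AVC = 77 - 20·5 + 2·5^2 = €27.
Since P = €19 < min AVC = €27, price fails to cover variable cost at any output.
The firm minimizes its loss by shutting down and losing only its fixed cost of €574.

Shut down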